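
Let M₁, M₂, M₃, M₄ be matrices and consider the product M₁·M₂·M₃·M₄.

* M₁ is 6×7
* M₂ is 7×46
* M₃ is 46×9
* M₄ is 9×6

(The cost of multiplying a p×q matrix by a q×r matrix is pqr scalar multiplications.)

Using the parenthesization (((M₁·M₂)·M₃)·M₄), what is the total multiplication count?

(M₁·M₂): 6×7 by 7×46 → 6×46, cost 6·7·46 = 1932
((M₁·M₂)·M₃): 6×46 by 46×9 → 6×9, cost 6·46·9 = 2484; cumulative 4416
(((M₁·M₂)·M₃)·M₄): 6×9 by 9×6 → 6×6, cost 6·9·6 = 324; cumulative 4740
Total: 4740 scalar multiplications.

4740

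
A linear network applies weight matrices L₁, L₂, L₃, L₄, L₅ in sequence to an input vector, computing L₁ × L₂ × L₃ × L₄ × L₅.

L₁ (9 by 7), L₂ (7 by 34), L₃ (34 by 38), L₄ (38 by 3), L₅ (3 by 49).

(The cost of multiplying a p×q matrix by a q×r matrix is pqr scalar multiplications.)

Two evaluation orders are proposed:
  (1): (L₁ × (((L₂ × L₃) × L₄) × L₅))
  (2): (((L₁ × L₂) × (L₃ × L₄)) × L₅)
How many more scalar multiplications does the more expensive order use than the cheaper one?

5699

Order (1) = (L₁ × (((L₂ × L₃) × L₄) × L₅)): (L₂ × L₃): 7×34 by 34×38 → 7×38, cost 7·34·38 = 9044; ((L₂ × L₃) × L₄): 7×38 by 38×3 → 7×3, cost 7·38·3 = 798; cumulative 9842; (((L₂ × L₃) × L₄) × L₅): 7×3 by 3×49 → 7×49, cost 7·3·49 = 1029; cumulative 10871; (L₁ × (((L₂ × L₃) × L₄) × L₅)): 9×7 by 7×49 → 9×49, cost 9·7·49 = 3087; cumulative 13958. Total 13958.
Order (2) = (((L₁ × L₂) × (L₃ × L₄)) × L₅): (L₁ × L₂): 9×7 by 7×34 → 9×34, cost 9·7·34 = 2142; (L₃ × L₄): 34×38 by 38×3 → 34×3, cost 34·38·3 = 3876; ((L₁ × L₂) × (L₃ × L₄)): 9×34 by 34×3 → 9×3, cost 9·34·3 = 918; cumulative 6936; (((L₁ × L₂) × (L₃ × L₄)) × L₅): 9×3 by 3×49 → 9×49, cost 9·3·49 = 1323; cumulative 8259. Total 8259.
Difference: |13958 − 8259| = 5699.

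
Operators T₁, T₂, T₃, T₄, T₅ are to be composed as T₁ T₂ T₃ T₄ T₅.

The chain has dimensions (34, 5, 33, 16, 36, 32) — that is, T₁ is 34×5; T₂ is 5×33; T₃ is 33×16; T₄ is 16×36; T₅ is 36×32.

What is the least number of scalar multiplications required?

16720

Adjacent pairs: T₁T₂ = 34·5·33 = 5610; T₂T₃ = 5·33·16 = 2640; T₃T₄ = 33·16·36 = 19008; T₄T₅ = 16·36·32 = 18432.
Length 3: T₁..T₃: k=1: 0+2640+34·5·16=5360; k=2: 5610+0+34·33·16=23562 → min 5360 | T₂..T₄: k=2: 0+19008+5·33·36=24948; k=3: 2640+0+5·16·36=5520 → min 5520 | T₃..T₅: k=3: 0+18432+33·16·32=35328; k=4: 19008+0+33·36·32=57024 → min 35328.
Length 4: T₁..T₄: k=1: 0+5520+34·5·36=11640; k=2: 5610+19008+34·33·36=65010; k=3: 5360+0+34·16·36=24944 → min 11640 | T₂..T₅: k=2: 0+35328+5·33·32=40608; k=3: 2640+18432+5·16·32=23632; k=4: 5520+0+5·36·32=11280 → min 11280.
Length 5: T₁..T₅: k=1: 0+11280+34·5·32=16720; k=2: 5610+35328+34·33·32=76842; k=3: 5360+18432+34·16·32=41200; k=4: 11640+0+34·36·32=50808 → min 16720.
Optimal order: (T₁ (((T₂ T₃) T₄) T₅)) with cost 16720.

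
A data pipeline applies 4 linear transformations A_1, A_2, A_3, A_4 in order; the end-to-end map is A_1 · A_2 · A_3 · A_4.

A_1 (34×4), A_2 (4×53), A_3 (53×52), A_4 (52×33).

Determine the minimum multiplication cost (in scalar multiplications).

Adjacent pairs: A_1A_2 = 34·4·53 = 7208; A_2A_3 = 4·53·52 = 11024; A_3A_4 = 53·52·33 = 90948.
Length 3: A_1..A_3: k=1: 0+11024+34·4·52=18096; k=2: 7208+0+34·53·52=100912 → min 18096 | A_2..A_4: k=2: 0+90948+4·53·33=97944; k=3: 11024+0+4·52·33=17888 → min 17888.
Length 4: A_1..A_4: k=1: 0+17888+34·4·33=22376; k=2: 7208+90948+34·53·33=157622; k=3: 18096+0+34·52·33=76440 → min 22376.
Optimal order: (A_1 · ((A_2 · A_3) · A_4)) with cost 22376.

22376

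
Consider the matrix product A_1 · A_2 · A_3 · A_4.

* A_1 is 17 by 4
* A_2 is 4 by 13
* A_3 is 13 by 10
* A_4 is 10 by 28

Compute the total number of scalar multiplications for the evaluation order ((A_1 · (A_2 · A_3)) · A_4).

5960

(A_2 · A_3): 4×13 by 13×10 → 4×10, cost 4·13·10 = 520
(A_1 · (A_2 · A_3)): 17×4 by 4×10 → 17×10, cost 17·4·10 = 680; cumulative 1200
((A_1 · (A_2 · A_3)) · A_4): 17×10 by 10×28 → 17×28, cost 17·10·28 = 4760; cumulative 5960
Total: 5960 scalar multiplications.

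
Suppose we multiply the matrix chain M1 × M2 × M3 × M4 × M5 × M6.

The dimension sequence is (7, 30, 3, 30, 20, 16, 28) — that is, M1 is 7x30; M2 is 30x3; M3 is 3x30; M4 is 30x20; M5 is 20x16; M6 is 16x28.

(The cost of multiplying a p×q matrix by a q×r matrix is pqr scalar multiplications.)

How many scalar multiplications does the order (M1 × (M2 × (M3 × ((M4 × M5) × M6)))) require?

(M4 × M5): 30×20 by 20×16 → 30×16, cost 30·20·16 = 9600
((M4 × M5) × M6): 30×16 by 16×28 → 30×28, cost 30·16·28 = 13440; cumulative 23040
(M3 × ((M4 × M5) × M6)): 3×30 by 30×28 → 3×28, cost 3·30·28 = 2520; cumulative 25560
(M2 × (M3 × ((M4 × M5) × M6))): 30×3 by 3×28 → 30×28, cost 30·3·28 = 2520; cumulative 28080
(M1 × (M2 × (M3 × ((M4 × M5) × M6)))): 7×30 by 30×28 → 7×28, cost 7·30·28 = 5880; cumulative 33960
Total: 33960 scalar multiplications.

33960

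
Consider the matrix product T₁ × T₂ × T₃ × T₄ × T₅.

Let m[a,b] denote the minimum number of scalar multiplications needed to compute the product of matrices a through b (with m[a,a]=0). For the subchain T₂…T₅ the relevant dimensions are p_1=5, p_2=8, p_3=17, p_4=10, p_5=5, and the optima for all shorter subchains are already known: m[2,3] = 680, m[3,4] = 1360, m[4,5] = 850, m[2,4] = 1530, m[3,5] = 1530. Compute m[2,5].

1730

m[2,5] = min over k∈[2,4] of m[2,k]+m[k+1,5]+p_{1}·p_k·p_{5}.
k=2: 0 + 1530 + 5·8·5 = 1730; k=3: 680 + 850 + 5·17·5 = 1955; k=4: 1530 + 0 + 5·10·5 = 1780.
Minimum: 1730 at k=2.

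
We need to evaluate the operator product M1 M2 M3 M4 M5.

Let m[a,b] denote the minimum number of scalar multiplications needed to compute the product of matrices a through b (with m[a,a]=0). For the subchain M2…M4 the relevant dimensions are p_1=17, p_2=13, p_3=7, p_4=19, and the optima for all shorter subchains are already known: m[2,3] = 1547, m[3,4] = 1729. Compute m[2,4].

3808

m[2,4] = min over k∈[2,3] of m[2,k]+m[k+1,4]+p_{1}·p_k·p_{4}.
k=2: 0 + 1729 + 17·13·19 = 5928; k=3: 1547 + 0 + 17·7·19 = 3808.
Minimum: 3808 at k=3.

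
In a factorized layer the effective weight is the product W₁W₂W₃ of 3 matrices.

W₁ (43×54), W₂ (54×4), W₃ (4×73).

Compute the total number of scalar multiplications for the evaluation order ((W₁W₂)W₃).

(W₁W₂): 43×54 by 54×4 → 43×4, cost 43·54·4 = 9288
((W₁W₂)W₃): 43×4 by 4×73 → 43×73, cost 43·4·73 = 12556; cumulative 21844
Total: 21844 scalar multiplications.

21844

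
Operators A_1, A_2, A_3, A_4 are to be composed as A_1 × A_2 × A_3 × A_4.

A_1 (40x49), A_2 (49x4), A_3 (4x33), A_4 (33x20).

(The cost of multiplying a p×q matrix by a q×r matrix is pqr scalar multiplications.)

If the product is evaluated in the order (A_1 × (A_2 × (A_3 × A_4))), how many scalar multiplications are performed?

(A_3 × A_4): 4×33 by 33×20 → 4×20, cost 4·33·20 = 2640
(A_2 × (A_3 × A_4)): 49×4 by 4×20 → 49×20, cost 49·4·20 = 3920; cumulative 6560
(A_1 × (A_2 × (A_3 × A_4))): 40×49 by 49×20 → 40×20, cost 40·49·20 = 39200; cumulative 45760
Total: 45760 scalar multiplications.

45760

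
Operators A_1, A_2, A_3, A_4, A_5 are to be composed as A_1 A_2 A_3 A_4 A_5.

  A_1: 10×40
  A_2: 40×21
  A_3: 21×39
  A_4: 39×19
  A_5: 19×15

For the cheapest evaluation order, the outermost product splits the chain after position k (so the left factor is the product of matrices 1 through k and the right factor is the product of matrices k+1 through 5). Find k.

4

Adjacent pairs: A_1A_2 = 10·40·21 = 8400; A_2A_3 = 40·21·39 = 32760; A_3A_4 = 21·39·19 = 15561; A_4A_5 = 39·19·15 = 11115.
Length 3: A_1..A_3: k=1: 0+32760+10·40·39=48360; k=2: 8400+0+10·21·39=16590 → min 16590 | A_2..A_4: k=2: 0+15561+40·21·19=31521; k=3: 32760+0+40·39·19=62400 → min 31521 | A_3..A_5: k=3: 0+11115+21·39·15=23400; k=4: 15561+0+21·19·15=21546 → min 21546.
Length 4: A_1..A_4: k=1: 0+31521+10·40·19=39121; k=2: 8400+15561+10·21·19=27951; k=3: 16590+0+10·39·19=24000 → min 24000 | A_2..A_5: k=2: 0+21546+40·21·15=34146; k=3: 32760+11115+40·39·15=67275; k=4: 31521+0+40·19·15=42921 → min 34146.
Top-level splits: k=1: (A_1..A_1)·(A_2..A_5) → 0+34146+10·40·15 = 40146; k=2: (A_1..A_2)·(A_3..A_5) → 8400+21546+10·21·15 = 33096; k=3: (A_1..A_3)·(A_4..A_5) → 16590+11115+10·39·15 = 33555; k=4: (A_1..A_4)·(A_5..A_5) → 24000+0+10·19·15 = 26850.
Best split is after A_4, i.e. k = 4.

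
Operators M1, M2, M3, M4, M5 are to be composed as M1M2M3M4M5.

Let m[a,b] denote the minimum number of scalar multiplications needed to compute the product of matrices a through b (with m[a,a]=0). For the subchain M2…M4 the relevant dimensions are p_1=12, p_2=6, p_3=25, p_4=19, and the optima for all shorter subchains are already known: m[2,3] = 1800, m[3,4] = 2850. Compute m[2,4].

m[2,4] = min over k∈[2,3] of m[2,k]+m[k+1,4]+p_{1}·p_k·p_{4}.
k=2: 0 + 2850 + 12·6·19 = 4218; k=3: 1800 + 0 + 12·25·19 = 7500.
Minimum: 4218 at k=2.

4218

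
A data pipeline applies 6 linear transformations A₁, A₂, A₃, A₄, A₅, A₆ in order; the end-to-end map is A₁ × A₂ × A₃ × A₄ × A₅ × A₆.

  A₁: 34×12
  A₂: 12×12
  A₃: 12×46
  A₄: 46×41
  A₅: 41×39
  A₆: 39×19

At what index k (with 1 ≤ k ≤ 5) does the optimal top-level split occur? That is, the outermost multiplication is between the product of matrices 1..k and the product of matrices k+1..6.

1

Adjacent pairs: A₁A₂ = 34·12·12 = 4896; A₂A₃ = 12·12·46 = 6624; A₃A₄ = 12·46·41 = 22632; A₄A₅ = 46·41·39 = 73554; A₅A₆ = 41·39·19 = 30381.
Length 3: A₁..A₃: k=1: 0+6624+34·12·46=25392; k=2: 4896+0+34·12·46=23664 → min 23664 | A₂..A₄: k=2: 0+22632+12·12·41=28536; k=3: 6624+0+12·46·41=29256 → min 28536 | A₃..A₅: k=3: 0+73554+12·46·39=95082; k=4: 22632+0+12·41·39=41820 → min 41820 | A₄..A₆: k=4: 0+30381+46·41·19=66215; k=5: 73554+0+46·39·19=107640 → min 66215.
Length 4: A₁..A₄: k=1: 0+28536+34·12·41=45264; k=2: 4896+22632+34·12·41=44256; k=3: 23664+0+34·46·41=87788 → min 44256 | A₂..A₅: k=2: 0+41820+12·12·39=47436; k=3: 6624+73554+12·46·39=101706; k=4: 28536+0+12·41·39=47724 → min 47436 | A₃..A₆: k=3: 0+66215+12·46·19=76703; k=4: 22632+30381+12·41·19=62361; k=5: 41820+0+12·39·19=50712 → min 50712.
Length 5: A₁..A₅: k=1: 0+47436+34·12·39=63348; k=2: 4896+41820+34·12·39=62628; k=3: 23664+73554+34·46·39=158214; k=4: 44256+0+34·41·39=98622 → min 62628 | A₂..A₆: k=2: 0+50712+12·12·19=53448; k=3: 6624+66215+12·46·19=83327; k=4: 28536+30381+12·41·19=68265; k=5: 47436+0+12·39·19=56328 → min 53448.
Top-level splits: k=1: (A₁..A₁)·(A₂..A₆) → 0+53448+34·12·19 = 61200; k=2: (A₁..A₂)·(A₃..A₆) → 4896+50712+34·12·19 = 63360; k=3: (A₁..A₃)·(A₄..A₆) → 23664+66215+34·46·19 = 119595; k=4: (A₁..A₄)·(A₅..A₆) → 44256+30381+34·41·19 = 101123; k=5: (A₁..A₅)·(A₆..A₆) → 62628+0+34·39·19 = 87822.
Best split is after A₁, i.e. k = 1.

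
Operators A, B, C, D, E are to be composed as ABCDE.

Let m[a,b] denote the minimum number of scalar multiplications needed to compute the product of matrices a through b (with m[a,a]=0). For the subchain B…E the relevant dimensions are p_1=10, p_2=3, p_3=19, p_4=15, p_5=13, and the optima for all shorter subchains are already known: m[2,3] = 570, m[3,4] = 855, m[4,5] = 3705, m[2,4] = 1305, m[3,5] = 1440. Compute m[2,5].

m[2,5] = min over k∈[2,4] of m[2,k]+m[k+1,5]+p_{1}·p_k·p_{5}.
k=2: 0 + 1440 + 10·3·13 = 1830; k=3: 570 + 3705 + 10·19·13 = 6745; k=4: 1305 + 0 + 10·15·13 = 3255.
Minimum: 1830 at k=2.

1830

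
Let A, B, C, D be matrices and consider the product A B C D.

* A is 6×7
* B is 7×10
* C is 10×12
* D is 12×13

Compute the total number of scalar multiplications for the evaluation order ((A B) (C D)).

2760

(A B): 6×7 by 7×10 → 6×10, cost 6·7·10 = 420
(C D): 10×12 by 12×13 → 10×13, cost 10·12·13 = 1560
((A B) (C D)): 6×10 by 10×13 → 6×13, cost 6·10·13 = 780; cumulative 2760
Total: 2760 scalar multiplications.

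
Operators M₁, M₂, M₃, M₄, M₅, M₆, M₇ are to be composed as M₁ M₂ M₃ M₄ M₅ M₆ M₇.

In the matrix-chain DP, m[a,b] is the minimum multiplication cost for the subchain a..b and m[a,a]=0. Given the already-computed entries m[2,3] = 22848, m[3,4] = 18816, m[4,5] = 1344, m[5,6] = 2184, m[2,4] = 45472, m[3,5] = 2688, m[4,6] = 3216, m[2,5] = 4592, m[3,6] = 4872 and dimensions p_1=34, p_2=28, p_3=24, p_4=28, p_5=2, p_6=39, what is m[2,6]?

m[2,6] = min over k∈[2,5] of m[2,k]+m[k+1,6]+p_{1}·p_k·p_{6}.
k=2: 0 + 4872 + 34·28·39 = 42000; k=3: 22848 + 3216 + 34·24·39 = 57888; k=4: 45472 + 2184 + 34·28·39 = 84784; k=5: 4592 + 0 + 34·2·39 = 7244.
Minimum: 7244 at k=5.

7244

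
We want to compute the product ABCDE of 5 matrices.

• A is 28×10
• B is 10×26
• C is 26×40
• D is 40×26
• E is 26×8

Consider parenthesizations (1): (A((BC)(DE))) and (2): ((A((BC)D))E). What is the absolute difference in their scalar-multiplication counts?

Order (1) = (A((BC)(DE))): (BC): 10×26 by 26×40 → 10×40, cost 10·26·40 = 10400; (DE): 40×26 by 26×8 → 40×8, cost 40·26·8 = 8320; ((BC)(DE)): 10×40 by 40×8 → 10×8, cost 10·40·8 = 3200; cumulative 21920; (A((BC)(DE))): 28×10 by 10×8 → 28×8, cost 28·10·8 = 2240; cumulative 24160. Total 24160.
Order (2) = ((A((BC)D))E): (BC): 10×26 by 26×40 → 10×40, cost 10·26·40 = 10400; ((BC)D): 10×40 by 40×26 → 10×26, cost 10·40·26 = 10400; cumulative 20800; (A((BC)D)): 28×10 by 10×26 → 28×26, cost 28·10·26 = 7280; cumulative 28080; ((A((BC)D))E): 28×26 by 26×8 → 28×8, cost 28·26·8 = 5824; cumulative 33904. Total 33904.
Difference: |24160 − 33904| = 9744.

9744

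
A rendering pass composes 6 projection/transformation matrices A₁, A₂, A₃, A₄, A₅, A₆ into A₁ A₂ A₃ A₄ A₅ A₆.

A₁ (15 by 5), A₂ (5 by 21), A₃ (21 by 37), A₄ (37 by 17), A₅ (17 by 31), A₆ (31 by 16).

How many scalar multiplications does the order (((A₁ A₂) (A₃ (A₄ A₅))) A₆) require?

(A₁ A₂): 15×5 by 5×21 → 15×21, cost 15·5·21 = 1575
(A₄ A₅): 37×17 by 17×31 → 37×31, cost 37·17·31 = 19499
(A₃ (A₄ A₅)): 21×37 by 37×31 → 21×31, cost 21·37·31 = 24087; cumulative 43586
((A₁ A₂) (A₃ (A₄ A₅))): 15×21 by 21×31 → 15×31, cost 15·21·31 = 9765; cumulative 54926
(((A₁ A₂) (A₃ (A₄ A₅))) A₆): 15×31 by 31×16 → 15×16, cost 15·31·16 = 7440; cumulative 62366
Total: 62366 scalar multiplications.

62366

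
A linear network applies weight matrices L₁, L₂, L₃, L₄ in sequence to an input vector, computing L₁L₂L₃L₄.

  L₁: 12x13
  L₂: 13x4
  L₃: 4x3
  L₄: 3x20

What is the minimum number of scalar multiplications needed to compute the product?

1344

Adjacent pairs: L₁L₂ = 12·13·4 = 624; L₂L₃ = 13·4·3 = 156; L₃L₄ = 4·3·20 = 240.
Length 3: L₁..L₃: k=1: 0+156+12·13·3=624; k=2: 624+0+12·4·3=768 → min 624 | L₂..L₄: k=2: 0+240+13·4·20=1280; k=3: 156+0+13·3·20=936 → min 936.
Length 4: L₁..L₄: k=1: 0+936+12·13·20=4056; k=2: 624+240+12·4·20=1824; k=3: 624+0+12·3·20=1344 → min 1344.
Optimal order: ((L₁(L₂L₃))L₄) with cost 1344.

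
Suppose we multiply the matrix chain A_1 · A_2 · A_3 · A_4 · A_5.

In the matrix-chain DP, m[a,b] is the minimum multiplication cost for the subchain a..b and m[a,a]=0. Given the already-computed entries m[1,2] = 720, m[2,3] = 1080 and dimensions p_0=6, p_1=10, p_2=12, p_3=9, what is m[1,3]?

m[1,3] = min over k∈[1,2] of m[1,k]+m[k+1,3]+p_{0}·p_k·p_{3}.
k=1: 0 + 1080 + 6·10·9 = 1620; k=2: 720 + 0 + 6·12·9 = 1368.
Minimum: 1368 at k=2.

1368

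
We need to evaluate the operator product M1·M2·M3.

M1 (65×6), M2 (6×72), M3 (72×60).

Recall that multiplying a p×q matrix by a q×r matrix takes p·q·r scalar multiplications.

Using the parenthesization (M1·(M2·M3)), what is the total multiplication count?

49320

(M2·M3): 6×72 by 72×60 → 6×60, cost 6·72·60 = 25920
(M1·(M2·M3)): 65×6 by 6×60 → 65×60, cost 65·6·60 = 23400; cumulative 49320
Total: 49320 scalar multiplications.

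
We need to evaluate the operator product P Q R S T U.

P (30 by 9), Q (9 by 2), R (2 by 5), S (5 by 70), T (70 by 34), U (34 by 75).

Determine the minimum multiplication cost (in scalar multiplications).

15600

Adjacent pairs: PQ = 30·9·2 = 540; QR = 9·2·5 = 90; RS = 2·5·70 = 700; ST = 5·70·34 = 11900; TU = 70·34·75 = 178500.
Length 3: P..R: k=1: 0+90+30·9·5=1440; k=2: 540+0+30·2·5=840 → min 840 | Q..S: k=2: 0+700+9·2·70=1960; k=3: 90+0+9·5·70=3240 → min 1960 | R..T: k=3: 0+11900+2·5·34=12240; k=4: 700+0+2·70·34=5460 → min 5460 | S..U: k=4: 0+178500+5·70·75=204750; k=5: 11900+0+5·34·75=24650 → min 24650.
Length 4: P..S: k=1: 0+1960+30·9·70=20860; k=2: 540+700+30·2·70=5440; k=3: 840+0+30·5·70=11340 → min 5440 | Q..T: k=2: 0+5460+9·2·34=6072; k=3: 90+11900+9·5·34=13520; k=4: 1960+0+9·70·34=23380 → min 6072 | R..U: k=3: 0+24650+2·5·75=25400; k=4: 700+178500+2·70·75=189700; k=5: 5460+0+2·34·75=10560 → min 10560.
Length 5: P..T: k=1: 0+6072+30·9·34=15252; k=2: 540+5460+30·2·34=8040; k=3: 840+11900+30·5·34=17840; k=4: 5440+0+30·70·34=76840 → min 8040 | Q..U: k=2: 0+10560+9·2·75=11910; k=3: 90+24650+9·5·75=28115; k=4: 1960+178500+9·70·75=227710; k=5: 6072+0+9·34·75=29022 → min 11910.
Length 6: P..U: k=1: 0+11910+30·9·75=32160; k=2: 540+10560+30·2·75=15600; k=3: 840+24650+30·5·75=36740; k=4: 5440+178500+30·70·75=341440; k=5: 8040+0+30·34·75=84540 → min 15600.
Optimal order: ((P Q) (((R S) T) U)) with cost 15600.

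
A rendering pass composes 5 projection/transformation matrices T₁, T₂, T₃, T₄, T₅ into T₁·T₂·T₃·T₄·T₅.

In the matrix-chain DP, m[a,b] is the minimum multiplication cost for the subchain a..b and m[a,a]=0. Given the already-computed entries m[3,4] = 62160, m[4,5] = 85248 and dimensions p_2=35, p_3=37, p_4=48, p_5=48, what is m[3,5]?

142800

m[3,5] = min over k∈[3,4] of m[3,k]+m[k+1,5]+p_{2}·p_k·p_{5}.
k=3: 0 + 85248 + 35·37·48 = 147408; k=4: 62160 + 0 + 35·48·48 = 142800.
Minimum: 142800 at k=4.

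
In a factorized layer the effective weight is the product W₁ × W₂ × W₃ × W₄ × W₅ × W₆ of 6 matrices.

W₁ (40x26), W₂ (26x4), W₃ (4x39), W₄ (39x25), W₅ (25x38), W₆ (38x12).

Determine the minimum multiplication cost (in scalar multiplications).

15604

Adjacent pairs: W₁W₂ = 40·26·4 = 4160; W₂W₃ = 26·4·39 = 4056; W₃W₄ = 4·39·25 = 3900; W₄W₅ = 39·25·38 = 37050; W₅W₆ = 25·38·12 = 11400.
Length 3: W₁..W₃: k=1: 0+4056+40·26·39=44616; k=2: 4160+0+40·4·39=10400 → min 10400 | W₂..W₄: k=2: 0+3900+26·4·25=6500; k=3: 4056+0+26·39·25=29406 → min 6500 | W₃..W₅: k=3: 0+37050+4·39·38=42978; k=4: 3900+0+4·25·38=7700 → min 7700 | W₄..W₆: k=4: 0+11400+39·25·12=23100; k=5: 37050+0+39·38·12=54834 → min 23100.
Length 4: W₁..W₄: k=1: 0+6500+40·26·25=32500; k=2: 4160+3900+40·4·25=12060; k=3: 10400+0+40·39·25=49400 → min 12060 | W₂..W₅: k=2: 0+7700+26·4·38=11652; k=3: 4056+37050+26·39·38=79638; k=4: 6500+0+26·25·38=31200 → min 11652 | W₃..W₆: k=3: 0+23100+4·39·12=24972; k=4: 3900+11400+4·25·12=16500; k=5: 7700+0+4·38·12=9524 → min 9524.
Length 5: W₁..W₅: k=1: 0+11652+40·26·38=51172; k=2: 4160+7700+40·4·38=17940; k=3: 10400+37050+40·39·38=106730; k=4: 12060+0+40·25·38=50060 → min 17940 | W₂..W₆: k=2: 0+9524+26·4·12=10772; k=3: 4056+23100+26·39·12=39324; k=4: 6500+11400+26·25·12=25700; k=5: 11652+0+26·38·12=23508 → min 10772.
Length 6: W₁..W₆: k=1: 0+10772+40·26·12=23252; k=2: 4160+9524+40·4·12=15604; k=3: 10400+23100+40·39·12=52220; k=4: 12060+11400+40·25·12=35460; k=5: 17940+0+40·38·12=36180 → min 15604.
Optimal order: ((W₁ × W₂) × (((W₃ × W₄) × W₅) × W₆)) with cost 15604.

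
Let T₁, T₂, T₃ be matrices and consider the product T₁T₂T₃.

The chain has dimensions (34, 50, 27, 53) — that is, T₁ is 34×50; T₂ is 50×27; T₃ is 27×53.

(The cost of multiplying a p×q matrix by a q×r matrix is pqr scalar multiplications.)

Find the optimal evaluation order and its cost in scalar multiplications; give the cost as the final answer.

(T₁(T₂T₃)): cost 161650.
((T₁T₂)T₃): cost 94554.
Optimal: ((T₁T₂)T₃) with cost 94554.

94554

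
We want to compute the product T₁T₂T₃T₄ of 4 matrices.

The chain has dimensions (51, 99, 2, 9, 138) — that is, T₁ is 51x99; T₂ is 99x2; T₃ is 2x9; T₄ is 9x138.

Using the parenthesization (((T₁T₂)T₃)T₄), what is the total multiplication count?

(T₁T₂): 51×99 by 99×2 → 51×2, cost 51·99·2 = 10098
((T₁T₂)T₃): 51×2 by 2×9 → 51×9, cost 51·2·9 = 918; cumulative 11016
(((T₁T₂)T₃)T₄): 51×9 by 9×138 → 51×138, cost 51·9·138 = 63342; cumulative 74358
Total: 74358 scalar multiplications.

74358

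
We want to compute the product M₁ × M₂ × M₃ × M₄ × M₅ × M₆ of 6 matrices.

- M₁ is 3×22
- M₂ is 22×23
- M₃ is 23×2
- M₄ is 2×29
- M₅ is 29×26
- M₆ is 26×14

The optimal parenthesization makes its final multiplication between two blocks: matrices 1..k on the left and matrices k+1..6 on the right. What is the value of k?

Adjacent pairs: M₁M₂ = 3·22·23 = 1518; M₂M₃ = 22·23·2 = 1012; M₃M₄ = 23·2·29 = 1334; M₄M₅ = 2·29·26 = 1508; M₅M₆ = 29·26·14 = 10556.
Length 3: M₁..M₃: k=1: 0+1012+3·22·2=1144; k=2: 1518+0+3·23·2=1656 → min 1144 | M₂..M₄: k=2: 0+1334+22·23·29=16008; k=3: 1012+0+22·2·29=2288 → min 2288 | M₃..M₅: k=3: 0+1508+23·2·26=2704; k=4: 1334+0+23·29·26=18676 → min 2704 | M₄..M₆: k=4: 0+10556+2·29·14=11368; k=5: 1508+0+2·26·14=2236 → min 2236.
Length 4: M₁..M₄: k=1: 0+2288+3·22·29=4202; k=2: 1518+1334+3·23·29=4853; k=3: 1144+0+3·2·29=1318 → min 1318 | M₂..M₅: k=2: 0+2704+22·23·26=15860; k=3: 1012+1508+22·2·26=3664; k=4: 2288+0+22·29·26=18876 → min 3664 | M₃..M₆: k=3: 0+2236+23·2·14=2880; k=4: 1334+10556+23·29·14=21228; k=5: 2704+0+23·26·14=11076 → min 2880.
Length 5: M₁..M₅: k=1: 0+3664+3·22·26=5380; k=2: 1518+2704+3·23·26=6016; k=3: 1144+1508+3·2·26=2808; k=4: 1318+0+3·29·26=3580 → min 2808 | M₂..M₆: k=2: 0+2880+22·23·14=9964; k=3: 1012+2236+22·2·14=3864; k=4: 2288+10556+22·29·14=21776; k=5: 3664+0+22·26·14=11672 → min 3864.
Top-level splits: k=1: (M₁..M₁)·(M₂..M₆) → 0+3864+3·22·14 = 4788; k=2: (M₁..M₂)·(M₃..M₆) → 1518+2880+3·23·14 = 5364; k=3: (M₁..M₃)·(M₄..M₆) → 1144+2236+3·2·14 = 3464; k=4: (M₁..M₄)·(M₅..M₆) → 1318+10556+3·29·14 = 13092; k=5: (M₁..M₅)·(M₆..M₆) → 2808+0+3·26·14 = 3900.
Best split is after M₃, i.e. k = 3.

3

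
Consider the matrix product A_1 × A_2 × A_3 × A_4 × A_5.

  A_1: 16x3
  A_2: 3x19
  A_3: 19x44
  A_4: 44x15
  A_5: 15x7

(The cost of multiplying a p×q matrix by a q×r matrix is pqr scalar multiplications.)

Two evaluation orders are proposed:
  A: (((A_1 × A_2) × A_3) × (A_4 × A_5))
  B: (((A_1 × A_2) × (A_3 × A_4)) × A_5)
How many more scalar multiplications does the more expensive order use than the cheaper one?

Order A = (((A_1 × A_2) × A_3) × (A_4 × A_5)): (A_1 × A_2): 16×3 by 3×19 → 16×19, cost 16·3·19 = 912; ((A_1 × A_2) × A_3): 16×19 by 19×44 → 16×44, cost 16·19·44 = 13376; cumulative 14288; (A_4 × A_5): 44×15 by 15×7 → 44×7, cost 44·15·7 = 4620; (((A_1 × A_2) × A_3) × (A_4 × A_5)): 16×44 by 44×7 → 16×7, cost 16·44·7 = 4928; cumulative 23836. Total 23836.
Order B = (((A_1 × A_2) × (A_3 × A_4)) × A_5): (A_1 × A_2): 16×3 by 3×19 → 16×19, cost 16·3·19 = 912; (A_3 × A_4): 19×44 by 44×15 → 19×15, cost 19·44·15 = 12540; ((A_1 × A_2) × (A_3 × A_4)): 16×19 by 19×15 → 16×15, cost 16·19·15 = 4560; cumulative 18012; (((A_1 × A_2) × (A_3 × A_4)) × A_5): 16×15 by 15×7 → 16×7, cost 16·15·7 = 1680; cumulative 19692. Total 19692.
Difference: |23836 − 19692| = 4144.

4144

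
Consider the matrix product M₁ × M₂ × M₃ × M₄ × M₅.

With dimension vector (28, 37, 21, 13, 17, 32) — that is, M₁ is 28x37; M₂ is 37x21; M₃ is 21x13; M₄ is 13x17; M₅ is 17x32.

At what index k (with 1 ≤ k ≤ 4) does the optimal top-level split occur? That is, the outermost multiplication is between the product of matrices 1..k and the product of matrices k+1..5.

3

Adjacent pairs: M₁M₂ = 28·37·21 = 21756; M₂M₃ = 37·21·13 = 10101; M₃M₄ = 21·13·17 = 4641; M₄M₅ = 13·17·32 = 7072.
Length 3: M₁..M₃: k=1: 0+10101+28·37·13=23569; k=2: 21756+0+28·21·13=29400 → min 23569 | M₂..M₄: k=2: 0+4641+37·21·17=17850; k=3: 10101+0+37·13·17=18278 → min 17850 | M₃..M₅: k=3: 0+7072+21·13·32=15808; k=4: 4641+0+21·17·32=16065 → min 15808.
Length 4: M₁..M₄: k=1: 0+17850+28·37·17=35462; k=2: 21756+4641+28·21·17=36393; k=3: 23569+0+28·13·17=29757 → min 29757 | M₂..M₅: k=2: 0+15808+37·21·32=40672; k=3: 10101+7072+37·13·32=32565; k=4: 17850+0+37·17·32=37978 → min 32565.
Top-level splits: k=1: (M₁..M₁)·(M₂..M₅) → 0+32565+28·37·32 = 65717; k=2: (M₁..M₂)·(M₃..M₅) → 21756+15808+28·21·32 = 56380; k=3: (M₁..M₃)·(M₄..M₅) → 23569+7072+28·13·32 = 42289; k=4: (M₁..M₄)·(M₅..M₅) → 29757+0+28·17·32 = 44989.
Best split is after M₃, i.e. k = 3.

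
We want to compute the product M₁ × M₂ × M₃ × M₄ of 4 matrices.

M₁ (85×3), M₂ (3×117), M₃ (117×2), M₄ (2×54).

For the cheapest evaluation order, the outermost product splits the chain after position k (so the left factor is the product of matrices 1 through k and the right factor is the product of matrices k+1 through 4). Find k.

3

Adjacent pairs: M₁M₂ = 85·3·117 = 29835; M₂M₃ = 3·117·2 = 702; M₃M₄ = 117·2·54 = 12636.
Length 3: M₁..M₃: k=1: 0+702+85·3·2=1212; k=2: 29835+0+85·117·2=49725 → min 1212 | M₂..M₄: k=2: 0+12636+3·117·54=31590; k=3: 702+0+3·2·54=1026 → min 1026.
Top-level splits: k=1: (M₁..M₁)·(M₂..M₄) → 0+1026+85·3·54 = 14796; k=2: (M₁..M₂)·(M₃..M₄) → 29835+12636+85·117·54 = 579501; k=3: (M₁..M₃)·(M₄..M₄) → 1212+0+85·2·54 = 10392.
Best split is after M₃, i.e. k = 3.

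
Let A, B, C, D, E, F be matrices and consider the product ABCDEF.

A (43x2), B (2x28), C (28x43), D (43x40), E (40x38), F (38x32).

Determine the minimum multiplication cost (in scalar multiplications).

14072

Adjacent pairs: AB = 43·2·28 = 2408; BC = 2·28·43 = 2408; CD = 28·43·40 = 48160; DE = 43·40·38 = 65360; EF = 40·38·32 = 48640.
Length 3: A..C: k=1: 0+2408+43·2·43=6106; k=2: 2408+0+43·28·43=54180 → min 6106 | B..D: k=2: 0+48160+2·28·40=50400; k=3: 2408+0+2·43·40=5848 → min 5848 | C..E: k=3: 0+65360+28·43·38=111112; k=4: 48160+0+28·40·38=90720 → min 90720 | D..F: k=4: 0+48640+43·40·32=103680; k=5: 65360+0+43·38·32=117648 → min 103680.
Length 4: A..D: k=1: 0+5848+43·2·40=9288; k=2: 2408+48160+43·28·40=98728; k=3: 6106+0+43·43·40=80066 → min 9288 | B..E: k=2: 0+90720+2·28·38=92848; k=3: 2408+65360+2·43·38=71036; k=4: 5848+0+2·40·38=8888 → min 8888 | C..F: k=3: 0+103680+28·43·32=142208; k=4: 48160+48640+28·40·32=132640; k=5: 90720+0+28·38·32=124768 → min 124768.
Length 5: A..E: k=1: 0+8888+43·2·38=12156; k=2: 2408+90720+43·28·38=138880; k=3: 6106+65360+43·43·38=141728; k=4: 9288+0+43·40·38=74648 → min 12156 | B..F: k=2: 0+124768+2·28·32=126560; k=3: 2408+103680+2·43·32=108840; k=4: 5848+48640+2·40·32=57048; k=5: 8888+0+2·38·32=11320 → min 11320.
Length 6: A..F: k=1: 0+11320+43·2·32=14072; k=2: 2408+124768+43·28·32=165704; k=3: 6106+103680+43·43·32=168954; k=4: 9288+48640+43·40·32=112968; k=5: 12156+0+43·38·32=64444 → min 14072.
Optimal order: (A((((BC)D)E)F)) with cost 14072.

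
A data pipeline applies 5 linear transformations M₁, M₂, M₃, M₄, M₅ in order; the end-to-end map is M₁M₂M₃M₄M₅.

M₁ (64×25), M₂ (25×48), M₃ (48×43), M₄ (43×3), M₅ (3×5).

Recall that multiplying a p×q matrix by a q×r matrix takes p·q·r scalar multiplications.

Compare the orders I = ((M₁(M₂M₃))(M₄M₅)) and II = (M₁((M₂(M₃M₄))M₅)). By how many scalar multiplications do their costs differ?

116638

Order I = ((M₁(M₂M₃))(M₄M₅)): (M₂M₃): 25×48 by 48×43 → 25×43, cost 25·48·43 = 51600; (M₁(M₂M₃)): 64×25 by 25×43 → 64×43, cost 64·25·43 = 68800; cumulative 120400; (M₄M₅): 43×3 by 3×5 → 43×5, cost 43·3·5 = 645; ((M₁(M₂M₃))(M₄M₅)): 64×43 by 43×5 → 64×5, cost 64·43·5 = 13760; cumulative 134805. Total 134805.
Order II = (M₁((M₂(M₃M₄))M₅)): (M₃M₄): 48×43 by 43×3 → 48×3, cost 48·43·3 = 6192; (M₂(M₃M₄)): 25×48 by 48×3 → 25×3, cost 25·48·3 = 3600; cumulative 9792; ((M₂(M₃M₄))M₅): 25×3 by 3×5 → 25×5, cost 25·3·5 = 375; cumulative 10167; (M₁((M₂(M₃M₄))M₅)): 64×25 by 25×5 → 64×5, cost 64·25·5 = 8000; cumulative 18167. Total 18167.
Difference: |134805 − 18167| = 116638.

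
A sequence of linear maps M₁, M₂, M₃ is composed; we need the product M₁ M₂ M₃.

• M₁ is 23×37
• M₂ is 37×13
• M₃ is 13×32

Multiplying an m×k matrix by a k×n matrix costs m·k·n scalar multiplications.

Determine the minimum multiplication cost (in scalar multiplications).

Order (M₁ (M₂ M₃)): (M₂ M₃): 37×13 by 13×32 → 37×32, cost 37·13·32 = 15392; (M₁ (M₂ M₃)): 23×37 by 37×32 → 23×32, cost 23·37·32 = 27232; cumulative 42624. Total 42624.
Order ((M₁ M₂) M₃): (M₁ M₂): 23×37 by 37×13 → 23×13, cost 23·37·13 = 11063; ((M₁ M₂) M₃): 23×13 by 13×32 → 23×32, cost 23·13·32 = 9568; cumulative 20631. Total 20631.
Minimum: 20631.

20631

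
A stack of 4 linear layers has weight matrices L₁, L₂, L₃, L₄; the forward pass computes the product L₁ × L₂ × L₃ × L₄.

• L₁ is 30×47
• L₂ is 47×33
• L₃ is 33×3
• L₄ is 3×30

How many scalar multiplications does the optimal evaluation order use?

Adjacent pairs: L₁L₂ = 30·47·33 = 46530; L₂L₃ = 47·33·3 = 4653; L₃L₄ = 33·3·30 = 2970.
Length 3: L₁..L₃: k=1: 0+4653+30·47·3=8883; k=2: 46530+0+30·33·3=49500 → min 8883 | L₂..L₄: k=2: 0+2970+47·33·30=49500; k=3: 4653+0+47·3·30=8883 → min 8883.
Length 4: L₁..L₄: k=1: 0+8883+30·47·30=51183; k=2: 46530+2970+30·33·30=79200; k=3: 8883+0+30·3·30=11583 → min 11583.
Optimal order: ((L₁ × (L₂ × L₃)) × L₄) with cost 11583.

11583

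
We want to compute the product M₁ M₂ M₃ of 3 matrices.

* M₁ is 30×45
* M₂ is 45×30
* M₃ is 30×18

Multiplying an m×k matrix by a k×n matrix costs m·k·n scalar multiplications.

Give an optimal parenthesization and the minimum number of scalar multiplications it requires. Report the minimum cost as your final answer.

(M₁ (M₂ M₃)): cost 48600.
((M₁ M₂) M₃): cost 56700.
Optimal: (M₁ (M₂ M₃)) with cost 48600.

48600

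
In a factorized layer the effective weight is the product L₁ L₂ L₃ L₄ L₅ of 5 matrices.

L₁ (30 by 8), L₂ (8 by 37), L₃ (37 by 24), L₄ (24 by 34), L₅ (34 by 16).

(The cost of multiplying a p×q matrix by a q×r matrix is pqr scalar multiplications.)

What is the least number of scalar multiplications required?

Adjacent pairs: L₁L₂ = 30·8·37 = 8880; L₂L₃ = 8·37·24 = 7104; L₃L₄ = 37·24·34 = 30192; L₄L₅ = 24·34·16 = 13056.
Length 3: L₁..L₃: k=1: 0+7104+30·8·24=12864; k=2: 8880+0+30·37·24=35520 → min 12864 | L₂..L₄: k=2: 0+30192+8·37·34=40256; k=3: 7104+0+8·24·34=13632 → min 13632 | L₃..L₅: k=3: 0+13056+37·24·16=27264; k=4: 30192+0+37·34·16=50320 → min 27264.
Length 4: L₁..L₄: k=1: 0+13632+30·8·34=21792; k=2: 8880+30192+30·37·34=76812; k=3: 12864+0+30·24·34=37344 → min 21792 | L₂..L₅: k=2: 0+27264+8·37·16=32000; k=3: 7104+13056+8·24·16=23232; k=4: 13632+0+8·34·16=17984 → min 17984.
Length 5: L₁..L₅: k=1: 0+17984+30·8·16=21824; k=2: 8880+27264+30·37·16=53904; k=3: 12864+13056+30·24·16=37440; k=4: 21792+0+30·34·16=38112 → min 21824.
Optimal order: (L₁ (((L₂ L₃) L₄) L₅)) with cost 21824.

21824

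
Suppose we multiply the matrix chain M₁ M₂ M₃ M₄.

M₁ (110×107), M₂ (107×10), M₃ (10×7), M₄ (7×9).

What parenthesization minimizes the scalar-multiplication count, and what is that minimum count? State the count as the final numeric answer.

96810

Adjacent pairs: M₁M₂ = 110·107·10 = 117700; M₂M₃ = 107·10·7 = 7490; M₃M₄ = 10·7·9 = 630.
Length 3: M₁..M₃: k=1: 0+7490+110·107·7=89880; k=2: 117700+0+110·10·7=125400 → min 89880 | M₂..M₄: k=2: 0+630+107·10·9=10260; k=3: 7490+0+107·7·9=14231 → min 10260.
Length 4: M₁..M₄: k=1: 0+10260+110·107·9=116190; k=2: 117700+630+110·10·9=128230; k=3: 89880+0+110·7·9=96810 → min 96810.
Optimal parenthesization: ((M₁ (M₂ M₃)) M₄) with cost 96810.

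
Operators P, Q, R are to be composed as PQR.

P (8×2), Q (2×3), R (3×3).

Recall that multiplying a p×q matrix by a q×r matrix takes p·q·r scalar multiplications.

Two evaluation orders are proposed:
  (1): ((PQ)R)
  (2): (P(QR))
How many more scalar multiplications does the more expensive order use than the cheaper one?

Order (1) = ((PQ)R): (PQ): 8×2 by 2×3 → 8×3, cost 8·2·3 = 48; ((PQ)R): 8×3 by 3×3 → 8×3, cost 8·3·3 = 72; cumulative 120. Total 120.
Order (2) = (P(QR)): (QR): 2×3 by 3×3 → 2×3, cost 2·3·3 = 18; (P(QR)): 8×2 by 2×3 → 8×3, cost 8·2·3 = 48; cumulative 66. Total 66.
Difference: |120 − 66| = 54.

54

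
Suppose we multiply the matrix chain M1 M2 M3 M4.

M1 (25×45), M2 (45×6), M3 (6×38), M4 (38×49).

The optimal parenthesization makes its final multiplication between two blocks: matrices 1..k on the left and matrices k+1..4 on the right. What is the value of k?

2

Adjacent pairs: M1M2 = 25·45·6 = 6750; M2M3 = 45·6·38 = 10260; M3M4 = 6·38·49 = 11172.
Length 3: M1..M3: k=1: 0+10260+25·45·38=53010; k=2: 6750+0+25·6·38=12450 → min 12450 | M2..M4: k=2: 0+11172+45·6·49=24402; k=3: 10260+0+45·38·49=94050 → min 24402.
Top-level splits: k=1: (M1..M1)·(M2..M4) → 0+24402+25·45·49 = 79527; k=2: (M1..M2)·(M3..M4) → 6750+11172+25·6·49 = 25272; k=3: (M1..M3)·(M4..M4) → 12450+0+25·38·49 = 59000.
Best split is after M2, i.e. k = 2.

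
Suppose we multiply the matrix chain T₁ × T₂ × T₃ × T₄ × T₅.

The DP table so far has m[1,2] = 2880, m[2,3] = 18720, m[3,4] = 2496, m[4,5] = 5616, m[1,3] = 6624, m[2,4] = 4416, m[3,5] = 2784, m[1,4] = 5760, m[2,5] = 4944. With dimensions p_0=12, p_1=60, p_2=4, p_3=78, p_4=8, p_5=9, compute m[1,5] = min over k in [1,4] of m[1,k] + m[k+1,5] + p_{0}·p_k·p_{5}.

6096

m[1,5] = min over k∈[1,4] of m[1,k]+m[k+1,5]+p_{0}·p_k·p_{5}.
k=1: 0 + 4944 + 12·60·9 = 11424; k=2: 2880 + 2784 + 12·4·9 = 6096; k=3: 6624 + 5616 + 12·78·9 = 20664; k=4: 5760 + 0 + 12·8·9 = 6624.
Minimum: 6096 at k=2.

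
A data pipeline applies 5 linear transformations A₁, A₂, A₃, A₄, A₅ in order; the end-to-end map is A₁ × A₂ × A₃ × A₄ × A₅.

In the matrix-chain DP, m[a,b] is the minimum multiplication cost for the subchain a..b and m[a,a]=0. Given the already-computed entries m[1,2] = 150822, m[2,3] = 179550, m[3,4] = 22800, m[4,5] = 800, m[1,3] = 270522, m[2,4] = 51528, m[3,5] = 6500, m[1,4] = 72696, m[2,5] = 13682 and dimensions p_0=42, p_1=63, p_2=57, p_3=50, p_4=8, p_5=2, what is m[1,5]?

18974

m[1,5] = min over k∈[1,4] of m[1,k]+m[k+1,5]+p_{0}·p_k·p_{5}.
k=1: 0 + 13682 + 42·63·2 = 18974; k=2: 150822 + 6500 + 42·57·2 = 162110; k=3: 270522 + 800 + 42·50·2 = 275522; k=4: 72696 + 0 + 42·8·2 = 73368.
Minimum: 18974 at k=1.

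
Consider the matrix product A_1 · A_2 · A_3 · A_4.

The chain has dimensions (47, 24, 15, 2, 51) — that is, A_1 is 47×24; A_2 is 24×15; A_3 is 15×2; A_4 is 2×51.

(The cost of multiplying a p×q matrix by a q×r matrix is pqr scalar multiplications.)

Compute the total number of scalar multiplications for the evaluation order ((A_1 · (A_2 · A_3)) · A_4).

(A_2 · A_3): 24×15 by 15×2 → 24×2, cost 24·15·2 = 720
(A_1 · (A_2 · A_3)): 47×24 by 24×2 → 47×2, cost 47·24·2 = 2256; cumulative 2976
((A_1 · (A_2 · A_3)) · A_4): 47×2 by 2×51 → 47×51, cost 47·2·51 = 4794; cumulative 7770
Total: 7770 scalar multiplications.

7770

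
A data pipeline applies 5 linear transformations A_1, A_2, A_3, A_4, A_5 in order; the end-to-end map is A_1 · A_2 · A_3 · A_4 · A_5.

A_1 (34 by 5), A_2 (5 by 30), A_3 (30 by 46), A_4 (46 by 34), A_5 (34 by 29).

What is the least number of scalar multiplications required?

Adjacent pairs: A_1A_2 = 34·5·30 = 5100; A_2A_3 = 5·30·46 = 6900; A_3A_4 = 30·46·34 = 46920; A_4A_5 = 46·34·29 = 45356.
Length 3: A_1..A_3: k=1: 0+6900+34·5·46=14720; k=2: 5100+0+34·30·46=52020 → min 14720 | A_2..A_4: k=2: 0+46920+5·30·34=52020; k=3: 6900+0+5·46·34=14720 → min 14720 | A_3..A_5: k=3: 0+45356+30·46·29=85376; k=4: 46920+0+30·34·29=76500 → min 76500.
Length 4: A_1..A_4: k=1: 0+14720+34·5·34=20500; k=2: 5100+46920+34·30·34=86700; k=3: 14720+0+34·46·34=67896 → min 20500 | A_2..A_5: k=2: 0+76500+5·30·29=80850; k=3: 6900+45356+5·46·29=58926; k=4: 14720+0+5·34·29=19650 → min 19650.
Length 5: A_1..A_5: k=1: 0+19650+34·5·29=24580; k=2: 5100+76500+34·30·29=111180; k=3: 14720+45356+34·46·29=105432; k=4: 20500+0+34·34·29=54024 → min 24580.
Optimal order: (A_1 · (((A_2 · A_3) · A_4) · A_5)) with cost 24580.

24580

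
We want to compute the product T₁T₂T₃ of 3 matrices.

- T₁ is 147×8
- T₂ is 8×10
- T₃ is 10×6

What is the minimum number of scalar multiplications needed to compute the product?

7536

Order (T₁(T₂T₃)): (T₂T₃): 8×10 by 10×6 → 8×6, cost 8·10·6 = 480; (T₁(T₂T₃)): 147×8 by 8×6 → 147×6, cost 147·8·6 = 7056; cumulative 7536. Total 7536.
Order ((T₁T₂)T₃): (T₁T₂): 147×8 by 8×10 → 147×10, cost 147·8·10 = 11760; ((T₁T₂)T₃): 147×10 by 10×6 → 147×6, cost 147·10·6 = 8820; cumulative 20580. Total 20580.
Minimum: 7536.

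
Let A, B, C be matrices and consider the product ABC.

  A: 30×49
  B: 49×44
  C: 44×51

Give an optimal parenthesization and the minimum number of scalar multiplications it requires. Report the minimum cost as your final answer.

(A(BC)): cost 184926.
((AB)C): cost 132000.
Optimal: ((AB)C) with cost 132000.

132000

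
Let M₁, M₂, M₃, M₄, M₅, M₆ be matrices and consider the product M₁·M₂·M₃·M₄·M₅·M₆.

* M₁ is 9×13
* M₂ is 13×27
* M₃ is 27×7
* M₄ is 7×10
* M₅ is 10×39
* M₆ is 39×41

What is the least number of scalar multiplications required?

Adjacent pairs: M₁M₂ = 9·13·27 = 3159; M₂M₃ = 13·27·7 = 2457; M₃M₄ = 27·7·10 = 1890; M₄M₅ = 7·10·39 = 2730; M₅M₆ = 10·39·41 = 15990.
Length 3: M₁..M₃: k=1: 0+2457+9·13·7=3276; k=2: 3159+0+9·27·7=4860 → min 3276 | M₂..M₄: k=2: 0+1890+13·27·10=5400; k=3: 2457+0+13·7·10=3367 → min 3367 | M₃..M₅: k=3: 0+2730+27·7·39=10101; k=4: 1890+0+27·10·39=12420 → min 10101 | M₄..M₆: k=4: 0+15990+7·10·41=18860; k=5: 2730+0+7·39·41=13923 → min 13923.
Length 4: M₁..M₄: k=1: 0+3367+9·13·10=4537; k=2: 3159+1890+9·27·10=7479; k=3: 3276+0+9·7·10=3906 → min 3906 | M₂..M₅: k=2: 0+10101+13·27·39=23790; k=3: 2457+2730+13·7·39=8736; k=4: 3367+0+13·10·39=8437 → min 8437 | M₃..M₆: k=3: 0+13923+27·7·41=21672; k=4: 1890+15990+27·10·41=28950; k=5: 10101+0+27·39·41=53274 → min 21672.
Length 5: M₁..M₅: k=1: 0+8437+9·13·39=13000; k=2: 3159+10101+9·27·39=22737; k=3: 3276+2730+9·7·39=8463; k=4: 3906+0+9·10·39=7416 → min 7416 | M₂..M₆: k=2: 0+21672+13·27·41=36063; k=3: 2457+13923+13·7·41=20111; k=4: 3367+15990+13·10·41=24687; k=5: 8437+0+13·39·41=29224 → min 20111.
Length 6: M₁..M₆: k=1: 0+20111+9·13·41=24908; k=2: 3159+21672+9·27·41=34794; k=3: 3276+13923+9·7·41=19782; k=4: 3906+15990+9·10·41=23586; k=5: 7416+0+9·39·41=21807 → min 19782.
Optimal order: ((M₁·(M₂·M₃))·((M₄·M₅)·M₆)) with cost 19782.

19782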